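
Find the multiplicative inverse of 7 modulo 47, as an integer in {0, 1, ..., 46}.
Apply the extended Euclidean algorithm to (47, 7), tracking rows (r, s, t) with s·47 + t·7 = r. Each division r_prev = q·r_cur + r_new produces the new row as (previous row) − q·(current row):
  row A: (47, 1, 0)   [1·47 + 0·7 = 47]
  row B: (7, 0, 1)   [0·47 + 1·7 = 7]
  47 = 6·7 + 5   → row C = row A − 6·row B = (5, 1, −6)   [check: 1·47 − 6·7 = 5]
  7 = 1·5 + 2   → row D = row B − 1·row C = (2, −1, 7)   [check: −1·47 + 7·7 = 2]
  5 = 2·2 + 1   → row E = row C − 2·row D = (1, 3, −20)   [check: 3·47 − 20·7 = 1]
  2 = 2·1 + 0   → remainder 0, stop. gcd = 1 (last nonzero row E).
The gcd is 1, so 7 is invertible mod 47. The last nonzero row gives 3·47 − 20·7 = 1, so t = −20. So 7^(−1) ≡ −20 ≡ 27 (mod 47). Verify: 7 · 27 = 189 ≡ 1 (mod 47). ✓

Final answer: 7^(−1) ≡ 27 (mod 47)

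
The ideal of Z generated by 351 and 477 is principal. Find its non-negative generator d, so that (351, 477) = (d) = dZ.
(351, 477) = (9); d = 9

In the PID Z, (a, b) is generated by gcd(a, b). Compute gcd(477, 351) with the extended Euclidean algorithm, tracking rows (r, s, t) with s·477 + t·351 = r:
  row A: (477, 1, 0)   [1·477 + 0·351 = 477]
  row B: (351, 0, 1)   [0·477 + 1·351 = 351]
  477 = 1·351 + 126   → row C = row A − 1·row B = (126, 1, −1)   [check: 1·477 − 1·351 = 126]
  351 = 2·126 + 99   → row D = row B − 2·row C = (99, −2, 3)   [check: −2·477 + 3·351 = 99]
  126 = 1·99 + 27   → row E = row C − 1·row D = (27, 3, −4)   [check: 3·477 − 4·351 = 27]
  99 = 3·27 + 18   → row F = row D − 3·row E = (18, −11, 15)   [check: −11·477 + 15·351 = 18]
  27 = 1·18 + 9   → row G = row E − 1·row F = (9, 14, −19)   [check: 14·477 − 19·351 = 9]
  18 = 2·9 + 0   → remainder 0, stop. gcd = 9 (last nonzero row G).
So gcd(351, 477) = 9, with Bézout identity 14·477 − 19·351 = 9. Containment (⊇): the Bézout identity exhibits 9 as an element of (351, 477), giving (9) ⊆ (351, 477). Containment (⊆): since 9 | 351 and 9 | 477 (351 = 9·39, 477 = 9·53), every Z-linear combination of 351 and 477 is divisible by 9, so (351, 477) ⊆ (9). Therefore (351, 477) = (9), d = 9.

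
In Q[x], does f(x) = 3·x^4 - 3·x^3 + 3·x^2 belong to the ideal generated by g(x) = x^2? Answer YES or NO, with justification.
In Q[x] the ideal (g) consists of all multiples of g, so f ∈ (g) iff g | f, i.e. iff the remainder of f on division by g is 0. Divide f by g (g is monic, so eliminate the leading term of the running remainder at each step):
  leading term 3·x^4: subtract (3·x^2)·g(x) = 3·x^4, leaving -3·x^3 + 3·x^2
  leading term -3·x^3: subtract (-3·x)·g(x) = -3·x^3, leaving 3·x^2
  leading term 3·x^2: subtract (3)·g(x) = 3·x^2, leaving 0
The remainder is 0, so f(x) = g(x) · h(x) with h(x) = 3·x^2 - 3·x + 3. Hence g | f, i.e. f ∈ (g).

Final answer: YES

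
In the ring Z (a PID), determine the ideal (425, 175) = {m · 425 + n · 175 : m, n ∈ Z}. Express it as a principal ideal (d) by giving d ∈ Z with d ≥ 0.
(425, 175) = (25); d = 25

In the PID Z, (a, b) is generated by gcd(a, b). Compute gcd(425, 175) with the extended Euclidean algorithm, tracking rows (r, s, t) with s·425 + t·175 = r:
  row A: (425, 1, 0)   [1·425 + 0·175 = 425]
  row B: (175, 0, 1)   [0·425 + 1·175 = 175]
  425 = 2·175 + 75   → row C = row A − 2·row B = (75, 1, −2)   [check: 1·425 − 2·175 = 75]
  175 = 2·75 + 25   → row D = row B − 2·row C = (25, −2, 5)   [check: −2·425 + 5·175 = 25]
  75 = 3·25 + 0   → remainder 0, stop. gcd = 25 (last nonzero row D).
So gcd(425, 175) = 25, with Bézout identity −2·425 + 5·175 = 25. Containment (⊇): the Bézout identity exhibits 25 as an element of (425, 175), giving (25) ⊆ (425, 175). Containment (⊆): since 25 | 425 and 25 | 175 (425 = 25·17, 175 = 25·7), every Z-linear combination of 425 and 175 is divisible by 25, so (425, 175) ⊆ (25). Therefore (425, 175) = (25), d = 25.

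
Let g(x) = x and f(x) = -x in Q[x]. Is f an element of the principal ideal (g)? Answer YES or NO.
YES

In Q[x] the ideal (g) consists of all multiples of g, so f ∈ (g) iff g | f, i.e. iff the remainder of f on division by g is 0. Divide f by g (g is monic, so eliminate the leading term of the running remainder at each step):
  leading term -x: subtract (-1)·g(x) = -x, leaving 0
The remainder is 0, so f(x) = g(x) · h(x) with h(x) = -1. Hence g | f, i.e. f ∈ (g).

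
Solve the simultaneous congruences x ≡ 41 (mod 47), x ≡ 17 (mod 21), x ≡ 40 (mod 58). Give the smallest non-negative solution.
x ≡ 15410 (mod 57246); the representative in [0, 57246) is 15410

The moduli 47, 21, 58 are pairwise coprime, so by the CRT there is a unique solution mod 47·21·58 = 57246.
Solve by successive substitution. Start with x ≡ 41 (mod 47).
  Combine with x ≡ 17 (mod 21): write x = 41 + 47·t and require 41 + 47·t ≡ 17 (mod 21), i.e. 47·t ≡ 17 − 41 ≡ 18 (mod 21). Since 47^(−1) ≡ 17 (mod 21) (47 ≡ 5 (mod 21)), t ≡ 17·18 ≡ 12 (mod 21). So x ≡ 41 + 47·12 = 605 (mod 987).
  Combine with x ≡ 40 (mod 58): write x = 605 + 987·t and require 605 + 987·t ≡ 40 (mod 58), i.e. 987·t ≡ 40 − 605 ≡ 15 (mod 58). Since 987^(−1) ≡ 1 (mod 58) (987 ≡ 1 (mod 58)), t ≡ 1·15 ≡ 15 (mod 58). So x ≡ 605 + 987·15 = 15410 (mod 57246).
Unique solution in [0, 57246): x = 15410.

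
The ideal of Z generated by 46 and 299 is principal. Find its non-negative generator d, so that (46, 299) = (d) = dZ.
(46, 299) = (23); d = 23

In the PID Z, (a, b) is generated by gcd(a, b). Compute gcd(299, 46) with the extended Euclidean algorithm, tracking rows (r, s, t) with s·299 + t·46 = r:
  row A: (299, 1, 0)   [1·299 + 0·46 = 299]
  row B: (46, 0, 1)   [0·299 + 1·46 = 46]
  299 = 6·46 + 23   → row C = row A − 6·row B = (23, 1, −6)   [check: 1·299 − 6·46 = 23]
  46 = 2·23 + 0   → remainder 0, stop. gcd = 23 (last nonzero row C).
So gcd(46, 299) = 23, with Bézout identity 1·299 − 6·46 = 23. Containment (⊇): the Bézout identity exhibits 23 as an element of (46, 299), giving (23) ⊆ (46, 299). Containment (⊆): since 23 | 46 and 23 | 299 (46 = 23·2, 299 = 23·13), every Z-linear combination of 46 and 299 is divisible by 23, so (46, 299) ⊆ (23). Therefore (46, 299) = (23), d = 23.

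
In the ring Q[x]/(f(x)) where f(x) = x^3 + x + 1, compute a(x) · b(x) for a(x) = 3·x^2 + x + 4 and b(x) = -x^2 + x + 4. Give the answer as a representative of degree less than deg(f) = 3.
First multiply in Q[x] without reducing: a · b = -3·x^4 + 2·x^3 + 9·x^2 + 8·x + 16. Now divide by f(x) = x^3 + x + 1, eliminating the leading term at each step:
  leading term -3·x^4: subtract (-3·x)·f(x) = -3·x^4 - 3·x^2 - 3·x, leaving 2·x^3 + 12·x^2 + 11·x + 16
  leading term 2·x^3: subtract (2)·f(x) = 2·x^3 + 2·x + 2, leaving 12·x^2 + 9·x + 14
The degree is now < 3, so this is the remainder. Hence a · b ≡ 12·x^2 + 9·x + 14 in Q[x]/(f).

Final answer: a · b ≡ 12·x^2 + 9·x + 14 (mod f(x))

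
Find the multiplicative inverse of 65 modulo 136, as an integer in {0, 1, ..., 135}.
Apply the extended Euclidean algorithm to (136, 65), tracking rows (r, s, t) with s·136 + t·65 = r. Each division r_prev = q·r_cur + r_new produces the new row as (previous row) − q·(current row):
  row A: (136, 1, 0)   [1·136 + 0·65 = 136]
  row B: (65, 0, 1)   [0·136 + 1·65 = 65]
  136 = 2·65 + 6   → row C = row A − 2·row B = (6, 1, −2)   [check: 1·136 − 2·65 = 6]
  65 = 10·6 + 5   → row D = row B − 10·row C = (5, −10, 21)   [check: −10·136 + 21·65 = 5]
  6 = 1·5 + 1   → row E = row C − 1·row D = (1, 11, −23)   [check: 11·136 − 23·65 = 1]
  5 = 5·1 + 0   → remainder 0, stop. gcd = 1 (last nonzero row E).
The gcd is 1, so 65 is invertible mod 136. The last nonzero row gives 11·136 − 23·65 = 1, so t = −23. So 65^(−1) ≡ −23 ≡ 113 (mod 136). Verify: 65 · 113 = 7345 ≡ 1 (mod 136). ✓

Final answer: 65^(−1) ≡ 113 (mod 136)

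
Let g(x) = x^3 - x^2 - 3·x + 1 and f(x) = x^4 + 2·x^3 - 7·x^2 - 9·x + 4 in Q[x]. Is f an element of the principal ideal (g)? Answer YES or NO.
NO

In Q[x] the ideal (g) consists of all multiples of g, so f ∈ (g) iff g | f, i.e. iff the remainder of f on division by g is 0. Divide f by g (g is monic, so eliminate the leading term of the running remainder at each step):
  leading term x^4: subtract (x)·g(x) = x^4 - x^3 - 3·x^2 + x, leaving 3·x^3 - 4·x^2 - 10·x + 4
  leading term 3·x^3: subtract (3)·g(x) = 3·x^3 - 3·x^2 - 9·x + 3, leaving -x^2 - x + 1
The remainder r(x) = -x^2 - x + 1 ≠ 0 (and deg r < deg g), so g ∤ f, i.e. f ∉ (g).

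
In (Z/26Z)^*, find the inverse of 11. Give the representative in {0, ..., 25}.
11^(−1) ≡ 19 (mod 26)

Apply the extended Euclidean algorithm to (26, 11), tracking rows (r, s, t) with s·26 + t·11 = r. Each division r_prev = q·r_cur + r_new produces the new row as (previous row) − q·(current row):
  row A: (26, 1, 0)   [1·26 + 0·11 = 26]
  row B: (11, 0, 1)   [0·26 + 1·11 = 11]
  26 = 2·11 + 4   → row C = row A − 2·row B = (4, 1, −2)   [check: 1·26 − 2·11 = 4]
  11 = 2·4 + 3   → row D = row B − 2·row C = (3, −2, 5)   [check: −2·26 + 5·11 = 3]
  4 = 1·3 + 1   → row E = row C − 1·row D = (1, 3, −7)   [check: 3·26 − 7·11 = 1]
  3 = 3·1 + 0   → remainder 0, stop. gcd = 1 (last nonzero row E).
The gcd is 1, so 11 is invertible mod 26. The last nonzero row gives 3·26 − 7·11 = 1, so t = −7. So 11^(−1) ≡ −7 ≡ 19 (mod 26). Verify: 11 · 19 = 209 ≡ 1 (mod 26). ✓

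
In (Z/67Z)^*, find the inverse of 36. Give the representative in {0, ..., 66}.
Apply the extended Euclidean algorithm to (67, 36), tracking rows (r, s, t) with s·67 + t·36 = r. Each division r_prev = q·r_cur + r_new produces the new row as (previous row) − q·(current row):
  row A: (67, 1, 0)   [1·67 + 0·36 = 67]
  row B: (36, 0, 1)   [0·67 + 1·36 = 36]
  67 = 1·36 + 31   → row C = row A − 1·row B = (31, 1, −1)   [check: 1·67 − 1·36 = 31]
  36 = 1·31 + 5   → row D = row B − 1·row C = (5, −1, 2)   [check: −1·67 + 2·36 = 5]
  31 = 6·5 + 1   → row E = row C − 6·row D = (1, 7, −13)   [check: 7·67 − 13·36 = 1]
  5 = 5·1 + 0   → remainder 0, stop. gcd = 1 (last nonzero row E).
The gcd is 1, so 36 is invertible mod 67. The last nonzero row gives 7·67 − 13·36 = 1, so t = −13. So 36^(−1) ≡ −13 ≡ 54 (mod 67). Verify: 36 · 54 = 1944 ≡ 1 (mod 67). ✓

Final answer: 36^(−1) ≡ 54 (mod 67)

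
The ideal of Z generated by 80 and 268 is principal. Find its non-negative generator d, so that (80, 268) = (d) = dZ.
(80, 268) = (4); d = 4

In the PID Z, (a, b) is generated by gcd(a, b). Compute gcd(268, 80) with the extended Euclidean algorithm, tracking rows (r, s, t) with s·268 + t·80 = r:
  row A: (268, 1, 0)   [1·268 + 0·80 = 268]
  row B: (80, 0, 1)   [0·268 + 1·80 = 80]
  268 = 3·80 + 28   → row C = row A − 3·row B = (28, 1, −3)   [check: 1·268 − 3·80 = 28]
  80 = 2·28 + 24   → row D = row B − 2·row C = (24, −2, 7)   [check: −2·268 + 7·80 = 24]
  28 = 1·24 + 4   → row E = row C − 1·row D = (4, 3, −10)   [check: 3·268 − 10·80 = 4]
  24 = 6·4 + 0   → remainder 0, stop. gcd = 4 (last nonzero row E).
So gcd(80, 268) = 4, with Bézout identity 3·268 − 10·80 = 4. Containment (⊇): the Bézout identity exhibits 4 as an element of (80, 268), giving (4) ⊆ (80, 268). Containment (⊆): since 4 | 80 and 4 | 268 (80 = 4·20, 268 = 4·67), every Z-linear combination of 80 and 268 is divisible by 4, so (80, 268) ⊆ (4). Therefore (80, 268) = (4), d = 4.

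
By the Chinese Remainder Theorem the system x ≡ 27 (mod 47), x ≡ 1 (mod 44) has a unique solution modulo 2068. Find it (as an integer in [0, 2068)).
The moduli 47, 44 are pairwise coprime, so by the CRT there is a unique solution mod 47·44 = 2068.
Solve by successive substitution. Start with x ≡ 27 (mod 47).
  Combine with x ≡ 1 (mod 44): write x = 27 + 47·t and require 27 + 47·t ≡ 1 (mod 44), i.e. 47·t ≡ 1 − 27 ≡ 18 (mod 44). Since 47^(−1) ≡ 15 (mod 44) (47 ≡ 3 (mod 44)), t ≡ 15·18 ≡ 6 (mod 44). So x ≡ 27 + 47·6 = 309 (mod 2068).
Unique solution in [0, 2068): x = 309.

Final answer: x ≡ 309 (mod 2068); the representative in [0, 2068) is 309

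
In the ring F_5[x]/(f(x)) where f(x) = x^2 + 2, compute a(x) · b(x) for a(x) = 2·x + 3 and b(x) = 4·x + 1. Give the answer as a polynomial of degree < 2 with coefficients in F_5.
a · b ≡ 4·x + 2 (mod f(x))

Multiply as integer polynomials: a · b = 8·x^2 + 14·x + 3. Reducing coefficients mod 5: a · b ≡ 3·x^2 + 4·x + 3. Now divide by f(x) = x^2 + 2 in F_5[x], eliminating the leading term at each step:
  leading term 3·x^2: subtract (3)·f(x) = 3·x^2 + 1, leaving 4·x + 2 (coefficients mod 5)
The degree is now < 2, so this is the remainder. Hence a · b ≡ 4·x + 2 in F_5[x]/(f).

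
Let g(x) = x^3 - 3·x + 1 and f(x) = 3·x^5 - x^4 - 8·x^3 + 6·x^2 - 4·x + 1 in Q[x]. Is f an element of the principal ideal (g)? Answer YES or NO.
In Q[x] the ideal (g) consists of all multiples of g, so f ∈ (g) iff g | f, i.e. iff the remainder of f on division by g is 0. Divide f by g (g is monic, so eliminate the leading term of the running remainder at each step):
  leading term 3·x^5: subtract (3·x^2)·g(x) = 3·x^5 - 9·x^3 + 3·x^2, leaving -x^4 + x^3 + 3·x^2 - 4·x + 1
  leading term -x^4: subtract (-x)·g(x) = -x^4 + 3·x^2 - x, leaving x^3 - 3·x + 1
  leading term x^3: subtract (1)·g(x) = x^3 - 3·x + 1, leaving 0
The remainder is 0, so f(x) = g(x) · h(x) with h(x) = 3·x^2 - x + 1. Hence g | f, i.e. f ∈ (g).

Final answer: YES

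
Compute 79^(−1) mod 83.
Apply the extended Euclidean algorithm to (83, 79), tracking rows (r, s, t) with s·83 + t·79 = r. Each division r_prev = q·r_cur + r_new produces the new row as (previous row) − q·(current row):
  row A: (83, 1, 0)   [1·83 + 0·79 = 83]
  row B: (79, 0, 1)   [0·83 + 1·79 = 79]
  83 = 1·79 + 4   → row C = row A − 1·row B = (4, 1, −1)   [check: 1·83 − 1·79 = 4]
  79 = 19·4 + 3   → row D = row B − 19·row C = (3, −19, 20)   [check: −19·83 + 20·79 = 3]
  4 = 1·3 + 1   → row E = row C − 1·row D = (1, 20, −21)   [check: 20·83 − 21·79 = 1]
  3 = 3·1 + 0   → remainder 0, stop. gcd = 1 (last nonzero row E).
The gcd is 1, so 79 is invertible mod 83. The last nonzero row gives 20·83 − 21·79 = 1, so t = −21. So 79^(−1) ≡ −21 ≡ 62 (mod 83). Verify: 79 · 62 = 4898 ≡ 1 (mod 83). ✓

Final answer: 79^(−1) ≡ 62 (mod 83)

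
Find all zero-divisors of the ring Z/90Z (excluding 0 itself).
nonzero zero-divisors of Z/90Z = {2, 3, 4, 5, 6, 8, 9, 10, 12, 14, 15, 16, 18, 20, 21, 22, 24, 25, 26, 27, 28, 30, 32, 33, 34, 35, 36, 38, 39, 40, 42, 44, 45, 46, 48, 50, 51, 52, 54, 55, 56, 57, 58, 60, 62, 63, 64, 65, 66, 68, 69, 70, 72, 74, 75, 76, 78, 80, 81, 82, 84, 85, 86, 87, 88}

An element a ∈ Z/90Z (with a ≠ 0) is a zero-divisor iff gcd(a, 90) > 1 (because a is a unit precisely when gcd(a, n) = 1, and in Z/nZ every nonzero, non-unit element is a zero-divisor). Scan a = 1, ..., 89 and keep those with gcd(a, 90) > 1:
  gcd(2, 90) = 2, gcd(3, 90) = 3, gcd(4, 90) = 2, gcd(5, 90) = 5, gcd(6, 90) = 6, gcd(8, 90) = 2, gcd(9, 90) = 9, gcd(10, 90) = 10, gcd(12, 90) = 6, gcd(14, 90) = 2, gcd(15, 90) = 15, gcd(16, 90) = 2, gcd(18, 90) = 18, gcd(20, 90) = 10, gcd(21, 90) = 3, gcd(22, 90) = 2, gcd(24, 90) = 6, gcd(25, 90) = 5, gcd(26, 90) = 2, gcd(27, 90) = 9, gcd(28, 90) = 2, gcd(30, 90) = 30, gcd(32, 90) = 2, gcd(33, 90) = 3, gcd(34, 90) = 2, gcd(35, 90) = 5, gcd(36, 90) = 18, gcd(38, 90) = 2, gcd(39, 90) = 3, gcd(40, 90) = 10, gcd(42, 90) = 6, gcd(44, 90) = 2, gcd(45, 90) = 45, gcd(46, 90) = 2, gcd(48, 90) = 6, gcd(50, 90) = 10, gcd(51, 90) = 3, gcd(52, 90) = 2, gcd(54, 90) = 18, gcd(55, 90) = 5, gcd(56, 90) = 2, gcd(57, 90) = 3, gcd(58, 90) = 2, gcd(60, 90) = 30, gcd(62, 90) = 2, gcd(63, 90) = 9, gcd(64, 90) = 2, gcd(65, 90) = 5, gcd(66, 90) = 6, gcd(68, 90) = 2, gcd(69, 90) = 3, gcd(70, 90) = 10, gcd(72, 90) = 18, gcd(74, 90) = 2, gcd(75, 90) = 15, gcd(76, 90) = 2, gcd(78, 90) = 6, gcd(80, 90) = 10, gcd(81, 90) = 9, gcd(82, 90) = 2, gcd(84, 90) = 6, gcd(85, 90) = 5, gcd(86, 90) = 2, gcd(87, 90) = 3, gcd(88, 90) = 2.
All other a ∈ {1, ..., 89} have gcd(a, 90) = 1 and are units. So the nonzero zero-divisors are exactly the 65 values of a appearing in this scan.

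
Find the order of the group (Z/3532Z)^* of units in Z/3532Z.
(Z/3532Z)^* consists of the classes a with gcd(a, 3532) = 1, so its order is φ(3532). φ is multiplicative, with φ(p^e) = p^e − p^(e−1). Factorise 3532 = 2^2 · 883. Then
  φ(3532) = (2^2 − 2^1) · (883 − 1) = 2 · 882 = 1764.
Thus |(Z/3532Z)^*| = 1764.

Final answer: |(Z/3532Z)^*| = 1764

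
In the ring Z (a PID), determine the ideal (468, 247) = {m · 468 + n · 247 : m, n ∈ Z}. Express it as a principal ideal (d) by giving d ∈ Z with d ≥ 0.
In the PID Z, (a, b) is generated by gcd(a, b). Compute gcd(468, 247) with the extended Euclidean algorithm, tracking rows (r, s, t) with s·468 + t·247 = r:
  row A: (468, 1, 0)   [1·468 + 0·247 = 468]
  row B: (247, 0, 1)   [0·468 + 1·247 = 247]
  468 = 1·247 + 221   → row C = row A − 1·row B = (221, 1, −1)   [check: 1·468 − 1·247 = 221]
  247 = 1·221 + 26   → row D = row B − 1·row C = (26, −1, 2)   [check: −1·468 + 2·247 = 26]
  221 = 8·26 + 13   → row E = row C − 8·row D = (13, 9, −17)   [check: 9·468 − 17·247 = 13]
  26 = 2·13 + 0   → remainder 0, stop. gcd = 13 (last nonzero row E).
So gcd(468, 247) = 13, with Bézout identity 9·468 − 17·247 = 13. Containment (⊇): the Bézout identity exhibits 13 as an element of (468, 247), giving (13) ⊆ (468, 247). Containment (⊆): since 13 | 468 and 13 | 247 (468 = 13·36, 247 = 13·19), every Z-linear combination of 468 and 247 is divisible by 13, so (468, 247) ⊆ (13). Therefore (468, 247) = (13), d = 13.

Final answer: (468, 247) = (13); d = 13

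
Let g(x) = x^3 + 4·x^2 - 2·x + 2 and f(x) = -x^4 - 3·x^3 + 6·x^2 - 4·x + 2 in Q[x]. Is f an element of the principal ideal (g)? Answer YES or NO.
In Q[x] the ideal (g) consists of all multiples of g, so f ∈ (g) iff g | f, i.e. iff the remainder of f on division by g is 0. Divide f by g (g is monic, so eliminate the leading term of the running remainder at each step):
  leading term -x^4: subtract (-x)·g(x) = -x^4 - 4·x^3 + 2·x^2 - 2·x, leaving x^3 + 4·x^2 - 2·x + 2
  leading term x^3: subtract (1)·g(x) = x^3 + 4·x^2 - 2·x + 2, leaving 0
The remainder is 0, so f(x) = g(x) · h(x) with h(x) = 1 - x. Hence g | f, i.e. f ∈ (g).

Final answer: YES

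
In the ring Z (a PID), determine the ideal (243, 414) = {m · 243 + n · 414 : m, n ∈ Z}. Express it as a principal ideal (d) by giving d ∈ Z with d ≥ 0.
(243, 414) = (9); d = 9

In the PID Z, (a, b) is generated by gcd(a, b). Compute gcd(414, 243) with the extended Euclidean algorithm, tracking rows (r, s, t) with s·414 + t·243 = r:
  row A: (414, 1, 0)   [1·414 + 0·243 = 414]
  row B: (243, 0, 1)   [0·414 + 1·243 = 243]
  414 = 1·243 + 171   → row C = row A − 1·row B = (171, 1, −1)   [check: 1·414 − 1·243 = 171]
  243 = 1·171 + 72   → row D = row B − 1·row C = (72, −1, 2)   [check: −1·414 + 2·243 = 72]
  171 = 2·72 + 27   → row E = row C − 2·row D = (27, 3, −5)   [check: 3·414 − 5·243 = 27]
  72 = 2·27 + 18   → row F = row D − 2·row E = (18, −7, 12)   [check: −7·414 + 12·243 = 18]
  27 = 1·18 + 9   → row G = row E − 1·row F = (9, 10, −17)   [check: 10·414 − 17·243 = 9]
  18 = 2·9 + 0   → remainder 0, stop. gcd = 9 (last nonzero row G).
So gcd(243, 414) = 9, with Bézout identity 10·414 − 17·243 = 9. Containment (⊇): the Bézout identity exhibits 9 as an element of (243, 414), giving (9) ⊆ (243, 414). Containment (⊆): since 9 | 243 and 9 | 414 (243 = 9·27, 414 = 9·46), every Z-linear combination of 243 and 414 is divisible by 9, so (243, 414) ⊆ (9). Therefore (243, 414) = (9), d = 9.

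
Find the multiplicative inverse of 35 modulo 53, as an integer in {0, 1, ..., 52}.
35^(−1) ≡ 50 (mod 53)

Apply the extended Euclidean algorithm to (53, 35), tracking rows (r, s, t) with s·53 + t·35 = r. Each division r_prev = q·r_cur + r_new produces the new row as (previous row) − q·(current row):
  row A: (53, 1, 0)   [1·53 + 0·35 = 53]
  row B: (35, 0, 1)   [0·53 + 1·35 = 35]
  53 = 1·35 + 18   → row C = row A − 1·row B = (18, 1, −1)   [check: 1·53 − 1·35 = 18]
  35 = 1·18 + 17   → row D = row B − 1·row C = (17, −1, 2)   [check: −1·53 + 2·35 = 17]
  18 = 1·17 + 1   → row E = row C − 1·row D = (1, 2, −3)   [check: 2·53 − 3·35 = 1]
  17 = 17·1 + 0   → remainder 0, stop. gcd = 1 (last nonzero row E).
The gcd is 1, so 35 is invertible mod 53. The last nonzero row gives 2·53 − 3·35 = 1, so t = −3. So 35^(−1) ≡ −3 ≡ 50 (mod 53). Verify: 35 · 50 = 1750 ≡ 1 (mod 53). ✓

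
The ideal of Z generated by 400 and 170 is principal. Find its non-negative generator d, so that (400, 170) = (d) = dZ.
(400, 170) = (10); d = 10

In the PID Z, (a, b) is generated by gcd(a, b). Compute gcd(400, 170) with the extended Euclidean algorithm, tracking rows (r, s, t) with s·400 + t·170 = r:
  row A: (400, 1, 0)   [1·400 + 0·170 = 400]
  row B: (170, 0, 1)   [0·400 + 1·170 = 170]
  400 = 2·170 + 60   → row C = row A − 2·row B = (60, 1, −2)   [check: 1·400 − 2·170 = 60]
  170 = 2·60 + 50   → row D = row B − 2·row C = (50, −2, 5)   [check: −2·400 + 5·170 = 50]
  60 = 1·50 + 10   → row E = row C − 1·row D = (10, 3, −7)   [check: 3·400 − 7·170 = 10]
  50 = 5·10 + 0   → remainder 0, stop. gcd = 10 (last nonzero row E).
So gcd(400, 170) = 10, with Bézout identity 3·400 − 7·170 = 10. Containment (⊇): the Bézout identity exhibits 10 as an element of (400, 170), giving (10) ⊆ (400, 170). Containment (⊆): since 10 | 400 and 10 | 170 (400 = 10·40, 170 = 10·17), every Z-linear combination of 400 and 170 is divisible by 10, so (400, 170) ⊆ (10). Therefore (400, 170) = (10), d = 10.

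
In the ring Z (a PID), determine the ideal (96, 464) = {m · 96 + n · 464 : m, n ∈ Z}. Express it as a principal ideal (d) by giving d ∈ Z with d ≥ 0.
In the PID Z, (a, b) is generated by gcd(a, b). Compute gcd(464, 96) with the extended Euclidean algorithm, tracking rows (r, s, t) with s·464 + t·96 = r:
  row A: (464, 1, 0)   [1·464 + 0·96 = 464]
  row B: (96, 0, 1)   [0·464 + 1·96 = 96]
  464 = 4·96 + 80   → row C = row A − 4·row B = (80, 1, −4)   [check: 1·464 − 4·96 = 80]
  96 = 1·80 + 16   → row D = row B − 1·row C = (16, −1, 5)   [check: −1·464 + 5·96 = 16]
  80 = 5·16 + 0   → remainder 0, stop. gcd = 16 (last nonzero row D).
So gcd(96, 464) = 16, with Bézout identity −1·464 + 5·96 = 16. Containment (⊇): the Bézout identity exhibits 16 as an element of (96, 464), giving (16) ⊆ (96, 464). Containment (⊆): since 16 | 96 and 16 | 464 (96 = 16·6, 464 = 16·29), every Z-linear combination of 96 and 464 is divisible by 16, so (96, 464) ⊆ (16). Therefore (96, 464) = (16), d = 16.

Final answer: (96, 464) = (16); d = 16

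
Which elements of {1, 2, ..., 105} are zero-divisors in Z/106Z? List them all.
An element a ∈ Z/106Z (with a ≠ 0) is a zero-divisor iff gcd(a, 106) > 1 (because a is a unit precisely when gcd(a, n) = 1, and in Z/nZ every nonzero, non-unit element is a zero-divisor). Scan a = 1, ..., 105 and keep those with gcd(a, 106) > 1:
  gcd(2, 106) = 2, gcd(4, 106) = 2, gcd(6, 106) = 2, gcd(8, 106) = 2, gcd(10, 106) = 2, gcd(12, 106) = 2, gcd(14, 106) = 2, gcd(16, 106) = 2, gcd(18, 106) = 2, gcd(20, 106) = 2, gcd(22, 106) = 2, gcd(24, 106) = 2, gcd(26, 106) = 2, gcd(28, 106) = 2, gcd(30, 106) = 2, gcd(32, 106) = 2, gcd(34, 106) = 2, gcd(36, 106) = 2, gcd(38, 106) = 2, gcd(40, 106) = 2, gcd(42, 106) = 2, gcd(44, 106) = 2, gcd(46, 106) = 2, gcd(48, 106) = 2, gcd(50, 106) = 2, gcd(52, 106) = 2, gcd(53, 106) = 53, gcd(54, 106) = 2, gcd(56, 106) = 2, gcd(58, 106) = 2, gcd(60, 106) = 2, gcd(62, 106) = 2, gcd(64, 106) = 2, gcd(66, 106) = 2, gcd(68, 106) = 2, gcd(70, 106) = 2, gcd(72, 106) = 2, gcd(74, 106) = 2, gcd(76, 106) = 2, gcd(78, 106) = 2, gcd(80, 106) = 2, gcd(82, 106) = 2, gcd(84, 106) = 2, gcd(86, 106) = 2, gcd(88, 106) = 2, gcd(90, 106) = 2, gcd(92, 106) = 2, gcd(94, 106) = 2, gcd(96, 106) = 2, gcd(98, 106) = 2, gcd(100, 106) = 2, gcd(102, 106) = 2, gcd(104, 106) = 2.
All other a ∈ {1, ..., 105} have gcd(a, 106) = 1 and are units. So the nonzero zero-divisors are exactly the 53 values of a appearing in this scan.

Final answer: nonzero zero-divisors of Z/106Z = {2, 4, 6, 8, 10, 12, 14, 16, 18, 20, 22, 24, 26, 28, 30, 32, 34, 36, 38, 40, 42, 44, 46, 48, 50, 52, 53, 54, 56, 58, 60, 62, 64, 66, 68, 70, 72, 74, 76, 78, 80, 82, 84, 86, 88, 90, 92, 94, 96, 98, 100, 102, 104}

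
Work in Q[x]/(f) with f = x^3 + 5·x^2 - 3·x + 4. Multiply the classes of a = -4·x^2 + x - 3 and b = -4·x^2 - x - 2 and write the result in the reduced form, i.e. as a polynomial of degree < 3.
First multiply in Q[x] without reducing: a · b = 16·x^4 + 19·x^2 + x + 6. Now divide by f(x) = x^3 + 5·x^2 - 3·x + 4, eliminating the leading term at each step:
  leading term 16·x^4: subtract (16·x)·f(x) = 16·x^4 + 80·x^3 - 48·x^2 + 64·x, leaving -80·x^3 + 67·x^2 - 63·x + 6
  leading term -80·x^3: subtract (-80)·f(x) = -80·x^3 - 400·x^2 + 240·x - 320, leaving 467·x^2 - 303·x + 326
The degree is now < 3, so this is the remainder. Hence a · b ≡ 467·x^2 - 303·x + 326 in Q[x]/(f).

Final answer: a · b ≡ 467·x^2 - 303·x + 326 (mod f(x))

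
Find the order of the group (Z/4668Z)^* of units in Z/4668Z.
|(Z/4668Z)^*| = 1552

(Z/4668Z)^* consists of the classes a with gcd(a, 4668) = 1, so its order is φ(4668). φ is multiplicative, with φ(p^e) = p^e − p^(e−1). Factorise 4668 = 2^2 · 3 · 389. Then
  φ(4668) = (2^2 − 2^1) · (3 − 1) · (389 − 1) = 2 · 2 · 388 = 1552.
Thus |(Z/4668Z)^*| = 1552.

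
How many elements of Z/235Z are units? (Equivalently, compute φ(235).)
Z/235Z has φ(235) = 184 units

An element a ∈ Z/235Z is a unit iff gcd(a, 235) = 1, so the number of units is φ(235). φ is multiplicative, with φ(p^e) = p^e − p^(e−1). Factorise 235 = 5 · 47. Then
  φ(235) = (5 − 1) · (47 − 1) = 4 · 46 = 184.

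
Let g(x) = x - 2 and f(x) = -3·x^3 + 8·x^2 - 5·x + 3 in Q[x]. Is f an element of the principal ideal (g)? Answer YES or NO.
In Q[x] the ideal (g) consists of all multiples of g, so f ∈ (g) iff g | f, i.e. iff the remainder of f on division by g is 0. Divide f by g (g is monic, so eliminate the leading term of the running remainder at each step):
  leading term -3·x^3: subtract (-3·x^2)·g(x) = -3·x^3 + 6·x^2, leaving 2·x^2 - 5·x + 3
  leading term 2·x^2: subtract (2·x)·g(x) = 2·x^2 - 4·x, leaving 3 - x
  leading term -x: subtract (-1)·g(x) = 2 - x, leaving 1
The remainder r(x) = 1 ≠ 0 (and deg r < deg g), so g ∤ f, i.e. f ∉ (g).

Final answer: NO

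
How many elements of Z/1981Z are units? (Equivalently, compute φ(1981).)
An element a ∈ Z/1981Z is a unit iff gcd(a, 1981) = 1, so the number of units is φ(1981). φ is multiplicative, with φ(p^e) = p^e − p^(e−1). Factorise 1981 = 7 · 283. Then
  φ(1981) = (7 − 1) · (283 − 1) = 6 · 282 = 1692.

Final answer: Z/1981Z has φ(1981) = 1692 units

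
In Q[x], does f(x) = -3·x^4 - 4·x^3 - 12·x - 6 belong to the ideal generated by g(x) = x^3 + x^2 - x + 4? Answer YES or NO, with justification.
NO

In Q[x] the ideal (g) consists of all multiples of g, so f ∈ (g) iff g | f, i.e. iff the remainder of f on division by g is 0. Divide f by g (g is monic, so eliminate the leading term of the running remainder at each step):
  leading term -3·x^4: subtract (-3·x)·g(x) = -3·x^4 - 3·x^3 + 3·x^2 - 12·x, leaving -x^3 - 3·x^2 - 6
  leading term -x^3: subtract (-1)·g(x) = -x^3 - x^2 + x - 4, leaving -2·x^2 - x - 2
The remainder r(x) = -2·x^2 - x - 2 ≠ 0 (and deg r < deg g), so g ∤ f, i.e. f ∉ (g).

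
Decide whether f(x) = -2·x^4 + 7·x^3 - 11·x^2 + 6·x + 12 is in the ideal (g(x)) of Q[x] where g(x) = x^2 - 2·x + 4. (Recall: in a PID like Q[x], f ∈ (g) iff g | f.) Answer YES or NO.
YES

In Q[x] the ideal (g) consists of all multiples of g, so f ∈ (g) iff g | f, i.e. iff the remainder of f on division by g is 0. Divide f by g (g is monic, so eliminate the leading term of the running remainder at each step):
  leading term -2·x^4: subtract (-2·x^2)·g(x) = -2·x^4 + 4·x^3 - 8·x^2, leaving 3·x^3 - 3·x^2 + 6·x + 12
  leading term 3·x^3: subtract (3·x)·g(x) = 3·x^3 - 6·x^2 + 12·x, leaving 3·x^2 - 6·x + 12
  leading term 3·x^2: subtract (3)·g(x) = 3·x^2 - 6·x + 12, leaving 0
The remainder is 0, so f(x) = g(x) · h(x) with h(x) = -2·x^2 + 3·x + 3. Hence g | f, i.e. f ∈ (g).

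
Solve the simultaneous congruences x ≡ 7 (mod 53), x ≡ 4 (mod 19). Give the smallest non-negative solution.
The moduli 53, 19 are pairwise coprime, so by the CRT there is a unique solution mod 53·19 = 1007.
Solve by successive substitution. Start with x ≡ 7 (mod 53).
  Combine with x ≡ 4 (mod 19): write x = 7 + 53·t and require 7 + 53·t ≡ 4 (mod 19), i.e. 53·t ≡ 4 − 7 ≡ 16 (mod 19). Since 53^(−1) ≡ 14 (mod 19) (53 ≡ 15 (mod 19)), t ≡ 14·16 ≡ 15 (mod 19). So x ≡ 7 + 53·15 = 802 (mod 1007).
Unique solution in [0, 1007): x = 802.

Final answer: x ≡ 802 (mod 1007); the representative in [0, 1007) is 802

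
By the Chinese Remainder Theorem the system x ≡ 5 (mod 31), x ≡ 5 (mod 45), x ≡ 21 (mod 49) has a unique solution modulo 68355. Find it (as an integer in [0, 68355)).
x ≡ 30695 (mod 68355); the representative in [0, 68355) is 30695

The moduli 31, 45, 49 are pairwise coprime, so by the CRT there is a unique solution mod 31·45·49 = 68355.
Solve by successive substitution. Start with x ≡ 5 (mod 31).
  Combine with x ≡ 5 (mod 45): write x = 5 + 31·t and require 5 + 31·t ≡ 5 (mod 45), i.e. 31·t ≡ 5 − 5 ≡ 0 (mod 45). Since 31^(−1) ≡ 16 (mod 45), t ≡ 16·0 ≡ 0 (mod 45). So x ≡ 5 + 31·0 = 5 (mod 1395).
  Combine with x ≡ 21 (mod 49): write x = 5 + 1395·t and require 5 + 1395·t ≡ 21 (mod 49), i.e. 1395·t ≡ 21 − 5 ≡ 16 (mod 49). Since 1395^(−1) ≡ 32 (mod 49) (1395 ≡ 23 (mod 49)), t ≡ 32·16 ≡ 22 (mod 49). So x ≡ 5 + 1395·22 = 30695 (mod 68355).
Unique solution in [0, 68355): x = 30695.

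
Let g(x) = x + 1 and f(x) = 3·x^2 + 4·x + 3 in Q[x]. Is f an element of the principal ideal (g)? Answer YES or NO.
In Q[x] the ideal (g) consists of all multiples of g, so f ∈ (g) iff g | f, i.e. iff the remainder of f on division by g is 0. Divide f by g (g is monic, so eliminate the leading term of the running remainder at each step):
  leading term 3·x^2: subtract (3·x)·g(x) = 3·x^2 + 3·x, leaving x + 3
  leading term x: subtract (1)·g(x) = x + 1, leaving 2
The remainder r(x) = 2 ≠ 0 (and deg r < deg g), so g ∤ f, i.e. f ∉ (g).

Final answer: NO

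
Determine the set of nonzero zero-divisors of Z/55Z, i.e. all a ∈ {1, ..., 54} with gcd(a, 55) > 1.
nonzero zero-divisors of Z/55Z = {5, 10, 11, 15, 20, 22, 25, 30, 33, 35, 40, 44, 45, 50}

An element a ∈ Z/55Z (with a ≠ 0) is a zero-divisor iff gcd(a, 55) > 1 (because a is a unit precisely when gcd(a, n) = 1, and in Z/nZ every nonzero, non-unit element is a zero-divisor). Scan a = 1, ..., 54 and keep those with gcd(a, 55) > 1:
  gcd(5, 55) = 5, gcd(10, 55) = 5, gcd(11, 55) = 11, gcd(15, 55) = 5, gcd(20, 55) = 5, gcd(22, 55) = 11, gcd(25, 55) = 5, gcd(30, 55) = 5, gcd(33, 55) = 11, gcd(35, 55) = 5, gcd(40, 55) = 5, gcd(44, 55) = 11, gcd(45, 55) = 5, gcd(50, 55) = 5.
All other a ∈ {1, ..., 54} have gcd(a, 55) = 1 and are units. So the nonzero zero-divisors are exactly the 14 values of a appearing in this scan.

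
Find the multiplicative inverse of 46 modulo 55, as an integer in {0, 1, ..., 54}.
46^(−1) ≡ 6 (mod 55)

Apply the extended Euclidean algorithm to (55, 46), tracking rows (r, s, t) with s·55 + t·46 = r. Each division r_prev = q·r_cur + r_new produces the new row as (previous row) − q·(current row):
  row A: (55, 1, 0)   [1·55 + 0·46 = 55]
  row B: (46, 0, 1)   [0·55 + 1·46 = 46]
  55 = 1·46 + 9   → row C = row A − 1·row B = (9, 1, −1)   [check: 1·55 − 1·46 = 9]
  46 = 5·9 + 1   → row D = row B − 5·row C = (1, −5, 6)   [check: −5·55 + 6·46 = 1]
  9 = 9·1 + 0   → remainder 0, stop. gcd = 1 (last nonzero row D).
The gcd is 1, so 46 is invertible mod 55. The last nonzero row gives −5·55 + 6·46 = 1, so t = 6. So 46^(−1) ≡ 6 (mod 55). Verify: 46 · 6 = 276 ≡ 1 (mod 55). ✓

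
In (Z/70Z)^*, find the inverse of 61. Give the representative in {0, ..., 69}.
61^(−1) ≡ 31 (mod 70)

Apply the extended Euclidean algorithm to (70, 61), tracking rows (r, s, t) with s·70 + t·61 = r. Each division r_prev = q·r_cur + r_new produces the new row as (previous row) − q·(current row):
  row A: (70, 1, 0)   [1·70 + 0·61 = 70]
  row B: (61, 0, 1)   [0·70 + 1·61 = 61]
  70 = 1·61 + 9   → row C = row A − 1·row B = (9, 1, −1)   [check: 1·70 − 1·61 = 9]
  61 = 6·9 + 7   → row D = row B − 6·row C = (7, −6, 7)   [check: −6·70 + 7·61 = 7]
  9 = 1·7 + 2   → row E = row C − 1·row D = (2, 7, −8)   [check: 7·70 − 8·61 = 2]
  7 = 3·2 + 1   → row F = row D − 3·row E = (1, −27, 31)   [check: −27·70 + 31·61 = 1]
  2 = 2·1 + 0   → remainder 0, stop. gcd = 1 (last nonzero row F).
The gcd is 1, so 61 is invertible mod 70. The last nonzero row gives −27·70 + 31·61 = 1, so t = 31. So 61^(−1) ≡ 31 (mod 70). Verify: 61 · 31 = 1891 ≡ 1 (mod 70). ✓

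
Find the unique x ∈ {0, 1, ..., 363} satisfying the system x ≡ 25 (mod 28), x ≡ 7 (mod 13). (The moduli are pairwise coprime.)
x ≡ 137 (mod 364); the representative in [0, 364) is 137

The moduli 28, 13 are pairwise coprime, so by the CRT there is a unique solution mod 28·13 = 364.
Solve by successive substitution. Start with x ≡ 25 (mod 28).
  Combine with x ≡ 7 (mod 13): write x = 25 + 28·t and require 25 + 28·t ≡ 7 (mod 13), i.e. 28·t ≡ 7 − 25 ≡ 8 (mod 13). Since 28^(−1) ≡ 7 (mod 13) (28 ≡ 2 (mod 13)), t ≡ 7·8 ≡ 4 (mod 13). So x ≡ 25 + 28·4 = 137 (mod 364).
Unique solution in [0, 364): x = 137.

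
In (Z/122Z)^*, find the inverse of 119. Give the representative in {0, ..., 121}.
Apply the extended Euclidean algorithm to (122, 119), tracking rows (r, s, t) with s·122 + t·119 = r. Each division r_prev = q·r_cur + r_new produces the new row as (previous row) − q·(current row):
  row A: (122, 1, 0)   [1·122 + 0·119 = 122]
  row B: (119, 0, 1)   [0·122 + 1·119 = 119]
  122 = 1·119 + 3   → row C = row A − 1·row B = (3, 1, −1)   [check: 1·122 − 1·119 = 3]
  119 = 39·3 + 2   → row D = row B − 39·row C = (2, −39, 40)   [check: −39·122 + 40·119 = 2]
  3 = 1·2 + 1   → row E = row C − 1·row D = (1, 40, −41)   [check: 40·122 − 41·119 = 1]
  2 = 2·1 + 0   → remainder 0, stop. gcd = 1 (last nonzero row E).
The gcd is 1, so 119 is invertible mod 122. The last nonzero row gives 40·122 − 41·119 = 1, so t = −41. So 119^(−1) ≡ −41 ≡ 81 (mod 122). Verify: 119 · 81 = 9639 ≡ 1 (mod 122). ✓

Final answer: 119^(−1) ≡ 81 (mod 122)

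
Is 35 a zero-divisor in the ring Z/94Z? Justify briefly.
NO

gcd(35, 94) = 1, so 35 is a unit in Z/94Z (it has a multiplicative inverse). A unit cannot be a zero-divisor: if 35·b ≡ 0 then multiplying both sides by 35^(−1) gives b ≡ 0. So 35 is not a zero-divisor.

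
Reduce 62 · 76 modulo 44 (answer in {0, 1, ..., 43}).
4

Reduce the factors first: 62 ≡ 18, 76 ≡ 32 (mod 44), so 62 · 76 ≡ 18 · 32 (mod 44). 18 · 32 = 576. Dividing by 44: 576 = 13·44 + 4. So (62 · 76) mod 44 = 4.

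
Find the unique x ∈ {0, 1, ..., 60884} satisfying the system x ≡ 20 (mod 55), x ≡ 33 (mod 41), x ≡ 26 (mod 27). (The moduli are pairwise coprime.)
x ≡ 35990 (mod 60885); the representative in [0, 60885) is 35990

The moduli 55, 41, 27 are pairwise coprime, so by the CRT there is a unique solution mod 55·41·27 = 60885.
Solve by successive substitution. Start with x ≡ 20 (mod 55).
  Combine with x ≡ 33 (mod 41): write x = 20 + 55·t and require 20 + 55·t ≡ 33 (mod 41), i.e. 55·t ≡ 33 − 20 ≡ 13 (mod 41). Since 55^(−1) ≡ 3 (mod 41) (55 ≡ 14 (mod 41)), t ≡ 3·13 ≡ 39 (mod 41). So x ≡ 20 + 55·39 = 2165 (mod 2255).
  Combine with x ≡ 26 (mod 27): write x = 2165 + 2255·t and require 2165 + 2255·t ≡ 26 (mod 27), i.e. 2255·t ≡ 26 − 2165 ≡ 21 (mod 27). Since 2255^(−1) ≡ 2 (mod 27) (2255 ≡ 14 (mod 27)), t ≡ 2·21 ≡ 15 (mod 27). So x ≡ 2165 + 2255·15 = 35990 (mod 60885).
Unique solution in [0, 60885): x = 35990.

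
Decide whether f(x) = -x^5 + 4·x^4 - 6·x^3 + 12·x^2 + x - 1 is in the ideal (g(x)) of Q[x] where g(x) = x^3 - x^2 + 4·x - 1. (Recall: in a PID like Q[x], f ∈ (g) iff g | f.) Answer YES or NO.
In Q[x] the ideal (g) consists of all multiples of g, so f ∈ (g) iff g | f, i.e. iff the remainder of f on division by g is 0. Divide f by g (g is monic, so eliminate the leading term of the running remainder at each step):
  leading term -x^5: subtract (-x^2)·g(x) = -x^5 + x^4 - 4·x^3 + x^2, leaving 3·x^4 - 2·x^3 + 11·x^2 + x - 1
  leading term 3·x^4: subtract (3·x)·g(x) = 3·x^4 - 3·x^3 + 12·x^2 - 3·x, leaving x^3 - x^2 + 4·x - 1
  leading term x^3: subtract (1)·g(x) = x^3 - x^2 + 4·x - 1, leaving 0
The remainder is 0, so f(x) = g(x) · h(x) with h(x) = -x^2 + 3·x + 1. Hence g | f, i.e. f ∈ (g).

Final answer: YES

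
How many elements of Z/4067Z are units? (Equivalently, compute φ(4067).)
An element a ∈ Z/4067Z is a unit iff gcd(a, 4067) = 1, so the number of units is φ(4067). φ is multiplicative, with φ(p^e) = p^e − p^(e−1). Factorise 4067 = 7^2 · 83. Then
  φ(4067) = (7^2 − 7^1) · (83 − 1) = 42 · 82 = 3444.

Final answer: Z/4067Z has φ(4067) = 3444 units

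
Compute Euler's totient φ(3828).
φ is multiplicative, with φ(p^e) = p^e − p^(e−1). Factorise 3828 = 2^2 · 3 · 11 · 29. Then
  φ(3828) = (2^2 − 2^1) · (3 − 1) · (11 − 1) · (29 − 1) = 2 · 2 · 10 · 28 = 1120.

Final answer: φ(3828) = 1120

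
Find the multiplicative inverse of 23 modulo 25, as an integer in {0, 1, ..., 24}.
23^(−1) ≡ 12 (mod 25)

Apply the extended Euclidean algorithm to (25, 23), tracking rows (r, s, t) with s·25 + t·23 = r. Each division r_prev = q·r_cur + r_new produces the new row as (previous row) − q·(current row):
  row A: (25, 1, 0)   [1·25 + 0·23 = 25]
  row B: (23, 0, 1)   [0·25 + 1·23 = 23]
  25 = 1·23 + 2   → row C = row A − 1·row B = (2, 1, −1)   [check: 1·25 − 1·23 = 2]
  23 = 11·2 + 1   → row D = row B − 11·row C = (1, −11, 12)   [check: −11·25 + 12·23 = 1]
  2 = 2·1 + 0   → remainder 0, stop. gcd = 1 (last nonzero row D).
The gcd is 1, so 23 is invertible mod 25. The last nonzero row gives −11·25 + 12·23 = 1, so t = 12. So 23^(−1) ≡ 12 (mod 25). Verify: 23 · 12 = 276 ≡ 1 (mod 25). ✓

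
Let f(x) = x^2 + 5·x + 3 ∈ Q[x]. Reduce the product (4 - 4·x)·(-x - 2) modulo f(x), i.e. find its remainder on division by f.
a · b ≡ -16·x - 20 (mod f(x))

First multiply in Q[x] without reducing: a · b = 4·x^2 + 4·x - 8. Now divide by f(x) = x^2 + 5·x + 3, eliminating the leading term at each step:
  leading term 4·x^2: subtract (4)·f(x) = 4·x^2 + 20·x + 12, leaving -16·x - 20
The degree is now < 2, so this is the remainder. Hence a · b ≡ -16·x - 20 in Q[x]/(f).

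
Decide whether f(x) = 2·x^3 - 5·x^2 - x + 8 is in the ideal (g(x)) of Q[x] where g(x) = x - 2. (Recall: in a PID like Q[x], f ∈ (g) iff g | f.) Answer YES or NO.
NO

In Q[x] the ideal (g) consists of all multiples of g, so f ∈ (g) iff g | f, i.e. iff the remainder of f on division by g is 0. Divide f by g (g is monic, so eliminate the leading term of the running remainder at each step):
  leading term 2·x^3: subtract (2·x^2)·g(x) = 2·x^3 - 4·x^2, leaving -x^2 - x + 8
  leading term -x^2: subtract (-x)·g(x) = -x^2 + 2·x, leaving 8 - 3·x
  leading term -3·x: subtract (-3)·g(x) = 6 - 3·x, leaving 2
The remainder r(x) = 2 ≠ 0 (and deg r < deg g), so g ∤ f, i.e. f ∉ (g).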